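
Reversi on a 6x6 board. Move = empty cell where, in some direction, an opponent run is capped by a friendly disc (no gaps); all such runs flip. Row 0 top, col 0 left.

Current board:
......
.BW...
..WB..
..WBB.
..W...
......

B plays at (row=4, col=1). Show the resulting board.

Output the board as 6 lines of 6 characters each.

Place B at (4,1); scan 8 dirs for brackets.
Dir NW: first cell '.' (not opp) -> no flip
Dir N: first cell '.' (not opp) -> no flip
Dir NE: opp run (3,2) capped by B -> flip
Dir W: first cell '.' (not opp) -> no flip
Dir E: opp run (4,2), next='.' -> no flip
Dir SW: first cell '.' (not opp) -> no flip
Dir S: first cell '.' (not opp) -> no flip
Dir SE: first cell '.' (not opp) -> no flip
All flips: (3,2)

Answer: ......
.BW...
..WB..
..BBB.
.BW...
......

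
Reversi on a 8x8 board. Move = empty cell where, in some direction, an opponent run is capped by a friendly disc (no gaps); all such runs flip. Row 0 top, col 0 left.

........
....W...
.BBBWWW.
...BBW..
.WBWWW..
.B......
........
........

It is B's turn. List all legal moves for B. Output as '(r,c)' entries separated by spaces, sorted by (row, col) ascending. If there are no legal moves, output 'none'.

(0,3): no bracket -> illegal
(0,4): flips 2 -> legal
(0,5): flips 1 -> legal
(1,3): no bracket -> illegal
(1,5): flips 1 -> legal
(1,6): flips 1 -> legal
(1,7): no bracket -> illegal
(2,7): flips 3 -> legal
(3,0): no bracket -> illegal
(3,1): flips 1 -> legal
(3,2): no bracket -> illegal
(3,6): flips 1 -> legal
(3,7): no bracket -> illegal
(4,0): flips 1 -> legal
(4,6): flips 3 -> legal
(5,0): no bracket -> illegal
(5,2): flips 1 -> legal
(5,3): flips 1 -> legal
(5,4): flips 1 -> legal
(5,5): flips 1 -> legal
(5,6): flips 1 -> legal

Answer: (0,4) (0,5) (1,5) (1,6) (2,7) (3,1) (3,6) (4,0) (4,6) (5,2) (5,3) (5,4) (5,5) (5,6)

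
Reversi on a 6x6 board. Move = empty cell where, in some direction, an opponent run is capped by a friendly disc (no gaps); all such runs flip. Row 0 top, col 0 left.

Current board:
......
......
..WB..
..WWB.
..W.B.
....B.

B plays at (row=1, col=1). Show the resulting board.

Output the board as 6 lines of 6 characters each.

Place B at (1,1); scan 8 dirs for brackets.
Dir NW: first cell '.' (not opp) -> no flip
Dir N: first cell '.' (not opp) -> no flip
Dir NE: first cell '.' (not opp) -> no flip
Dir W: first cell '.' (not opp) -> no flip
Dir E: first cell '.' (not opp) -> no flip
Dir SW: first cell '.' (not opp) -> no flip
Dir S: first cell '.' (not opp) -> no flip
Dir SE: opp run (2,2) (3,3) capped by B -> flip
All flips: (2,2) (3,3)

Answer: ......
.B....
..BB..
..WBB.
..W.B.
....B.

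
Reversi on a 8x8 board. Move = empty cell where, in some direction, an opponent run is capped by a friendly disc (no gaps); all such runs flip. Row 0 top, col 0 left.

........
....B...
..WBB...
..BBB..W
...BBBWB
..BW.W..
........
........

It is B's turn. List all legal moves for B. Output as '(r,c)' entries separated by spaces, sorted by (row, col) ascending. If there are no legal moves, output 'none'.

Answer: (1,1) (1,2) (2,1) (2,7) (5,4) (6,2) (6,3) (6,5) (6,6)

Derivation:
(1,1): flips 1 -> legal
(1,2): flips 1 -> legal
(1,3): no bracket -> illegal
(2,1): flips 1 -> legal
(2,6): no bracket -> illegal
(2,7): flips 1 -> legal
(3,1): no bracket -> illegal
(3,5): no bracket -> illegal
(3,6): no bracket -> illegal
(4,2): no bracket -> illegal
(5,4): flips 1 -> legal
(5,6): no bracket -> illegal
(5,7): no bracket -> illegal
(6,2): flips 1 -> legal
(6,3): flips 1 -> legal
(6,4): no bracket -> illegal
(6,5): flips 1 -> legal
(6,6): flips 1 -> legal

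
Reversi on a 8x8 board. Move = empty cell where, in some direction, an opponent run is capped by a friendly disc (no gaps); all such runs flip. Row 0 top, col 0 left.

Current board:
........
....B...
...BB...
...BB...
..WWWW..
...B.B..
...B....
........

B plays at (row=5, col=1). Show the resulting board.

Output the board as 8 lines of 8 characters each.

Answer: ........
....B...
...BB...
...BB...
..BWWW..
.B.B.B..
...B....
........

Derivation:
Place B at (5,1); scan 8 dirs for brackets.
Dir NW: first cell '.' (not opp) -> no flip
Dir N: first cell '.' (not opp) -> no flip
Dir NE: opp run (4,2) capped by B -> flip
Dir W: first cell '.' (not opp) -> no flip
Dir E: first cell '.' (not opp) -> no flip
Dir SW: first cell '.' (not opp) -> no flip
Dir S: first cell '.' (not opp) -> no flip
Dir SE: first cell '.' (not opp) -> no flip
All flips: (4,2)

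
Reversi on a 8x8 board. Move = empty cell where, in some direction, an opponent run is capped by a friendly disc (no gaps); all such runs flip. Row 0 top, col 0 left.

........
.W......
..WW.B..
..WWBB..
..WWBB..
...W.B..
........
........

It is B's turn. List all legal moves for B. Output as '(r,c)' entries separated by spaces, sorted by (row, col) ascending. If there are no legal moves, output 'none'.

(0,0): flips 3 -> legal
(0,1): no bracket -> illegal
(0,2): no bracket -> illegal
(1,0): no bracket -> illegal
(1,2): flips 1 -> legal
(1,3): no bracket -> illegal
(1,4): no bracket -> illegal
(2,0): no bracket -> illegal
(2,1): no bracket -> illegal
(2,4): no bracket -> illegal
(3,1): flips 2 -> legal
(4,1): flips 2 -> legal
(5,1): no bracket -> illegal
(5,2): flips 1 -> legal
(5,4): no bracket -> illegal
(6,2): flips 1 -> legal
(6,3): no bracket -> illegal
(6,4): no bracket -> illegal

Answer: (0,0) (1,2) (3,1) (4,1) (5,2) (6,2)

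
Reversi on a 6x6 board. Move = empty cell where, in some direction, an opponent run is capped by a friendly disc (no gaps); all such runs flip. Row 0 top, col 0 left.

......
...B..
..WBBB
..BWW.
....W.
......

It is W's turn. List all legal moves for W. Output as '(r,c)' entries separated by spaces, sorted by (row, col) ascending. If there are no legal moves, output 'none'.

Answer: (0,3) (0,4) (1,2) (1,4) (1,5) (3,1) (4,2)

Derivation:
(0,2): no bracket -> illegal
(0,3): flips 2 -> legal
(0,4): flips 1 -> legal
(1,2): flips 1 -> legal
(1,4): flips 1 -> legal
(1,5): flips 1 -> legal
(2,1): no bracket -> illegal
(3,1): flips 1 -> legal
(3,5): no bracket -> illegal
(4,1): no bracket -> illegal
(4,2): flips 1 -> legal
(4,3): no bracket -> illegal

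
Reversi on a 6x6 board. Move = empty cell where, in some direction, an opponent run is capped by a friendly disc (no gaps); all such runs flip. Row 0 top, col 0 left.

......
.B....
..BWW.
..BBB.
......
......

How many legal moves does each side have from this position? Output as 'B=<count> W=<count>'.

-- B to move --
(1,2): flips 1 -> legal
(1,3): flips 1 -> legal
(1,4): flips 2 -> legal
(1,5): flips 1 -> legal
(2,5): flips 2 -> legal
(3,5): no bracket -> illegal
B mobility = 5
-- W to move --
(0,0): no bracket -> illegal
(0,1): no bracket -> illegal
(0,2): no bracket -> illegal
(1,0): no bracket -> illegal
(1,2): no bracket -> illegal
(1,3): no bracket -> illegal
(2,0): no bracket -> illegal
(2,1): flips 1 -> legal
(2,5): no bracket -> illegal
(3,1): no bracket -> illegal
(3,5): no bracket -> illegal
(4,1): flips 1 -> legal
(4,2): flips 1 -> legal
(4,3): flips 1 -> legal
(4,4): flips 1 -> legal
(4,5): flips 1 -> legal
W mobility = 6

Answer: B=5 W=6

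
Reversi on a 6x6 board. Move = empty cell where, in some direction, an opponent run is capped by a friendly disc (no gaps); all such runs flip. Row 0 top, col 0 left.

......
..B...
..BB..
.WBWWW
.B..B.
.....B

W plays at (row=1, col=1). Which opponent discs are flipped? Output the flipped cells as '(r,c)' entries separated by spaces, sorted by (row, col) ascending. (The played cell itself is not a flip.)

Answer: (2,2)

Derivation:
Dir NW: first cell '.' (not opp) -> no flip
Dir N: first cell '.' (not opp) -> no flip
Dir NE: first cell '.' (not opp) -> no flip
Dir W: first cell '.' (not opp) -> no flip
Dir E: opp run (1,2), next='.' -> no flip
Dir SW: first cell '.' (not opp) -> no flip
Dir S: first cell '.' (not opp) -> no flip
Dir SE: opp run (2,2) capped by W -> flip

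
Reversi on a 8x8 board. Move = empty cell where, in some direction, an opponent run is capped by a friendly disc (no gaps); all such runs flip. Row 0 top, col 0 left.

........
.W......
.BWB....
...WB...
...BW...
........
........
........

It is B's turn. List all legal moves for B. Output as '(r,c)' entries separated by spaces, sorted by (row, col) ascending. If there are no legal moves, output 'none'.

Answer: (0,1) (3,2) (4,5) (5,4)

Derivation:
(0,0): no bracket -> illegal
(0,1): flips 1 -> legal
(0,2): no bracket -> illegal
(1,0): no bracket -> illegal
(1,2): no bracket -> illegal
(1,3): no bracket -> illegal
(2,0): no bracket -> illegal
(2,4): no bracket -> illegal
(3,1): no bracket -> illegal
(3,2): flips 1 -> legal
(3,5): no bracket -> illegal
(4,2): no bracket -> illegal
(4,5): flips 1 -> legal
(5,3): no bracket -> illegal
(5,4): flips 1 -> legal
(5,5): no bracket -> illegal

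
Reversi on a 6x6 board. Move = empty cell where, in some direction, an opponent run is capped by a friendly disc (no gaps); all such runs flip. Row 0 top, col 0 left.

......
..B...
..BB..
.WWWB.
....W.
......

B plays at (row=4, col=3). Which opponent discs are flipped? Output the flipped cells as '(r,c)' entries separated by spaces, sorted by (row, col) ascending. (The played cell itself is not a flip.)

Dir NW: opp run (3,2), next='.' -> no flip
Dir N: opp run (3,3) capped by B -> flip
Dir NE: first cell 'B' (not opp) -> no flip
Dir W: first cell '.' (not opp) -> no flip
Dir E: opp run (4,4), next='.' -> no flip
Dir SW: first cell '.' (not opp) -> no flip
Dir S: first cell '.' (not opp) -> no flip
Dir SE: first cell '.' (not opp) -> no flip

Answer: (3,3)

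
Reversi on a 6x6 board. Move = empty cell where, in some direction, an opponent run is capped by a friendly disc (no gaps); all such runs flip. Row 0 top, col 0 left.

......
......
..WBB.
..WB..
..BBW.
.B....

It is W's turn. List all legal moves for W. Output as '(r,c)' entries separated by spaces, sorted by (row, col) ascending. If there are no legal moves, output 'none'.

(1,2): no bracket -> illegal
(1,3): no bracket -> illegal
(1,4): flips 1 -> legal
(1,5): no bracket -> illegal
(2,5): flips 2 -> legal
(3,1): no bracket -> illegal
(3,4): flips 1 -> legal
(3,5): no bracket -> illegal
(4,0): no bracket -> illegal
(4,1): flips 2 -> legal
(5,0): no bracket -> illegal
(5,2): flips 1 -> legal
(5,3): no bracket -> illegal
(5,4): flips 1 -> legal

Answer: (1,4) (2,5) (3,4) (4,1) (5,2) (5,4)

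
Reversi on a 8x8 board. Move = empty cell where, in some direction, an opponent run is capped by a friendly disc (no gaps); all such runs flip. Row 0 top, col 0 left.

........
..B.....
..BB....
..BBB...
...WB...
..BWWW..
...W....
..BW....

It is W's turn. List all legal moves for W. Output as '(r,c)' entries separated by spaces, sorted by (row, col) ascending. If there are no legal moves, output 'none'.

Answer: (1,1) (1,3) (2,1) (2,4) (2,5) (3,5) (4,1) (4,5) (5,1) (6,1) (7,1)

Derivation:
(0,1): no bracket -> illegal
(0,2): no bracket -> illegal
(0,3): no bracket -> illegal
(1,1): flips 3 -> legal
(1,3): flips 2 -> legal
(1,4): no bracket -> illegal
(2,1): flips 1 -> legal
(2,4): flips 2 -> legal
(2,5): flips 1 -> legal
(3,1): no bracket -> illegal
(3,5): flips 1 -> legal
(4,1): flips 1 -> legal
(4,2): no bracket -> illegal
(4,5): flips 1 -> legal
(5,1): flips 1 -> legal
(6,1): flips 1 -> legal
(6,2): no bracket -> illegal
(7,1): flips 1 -> legal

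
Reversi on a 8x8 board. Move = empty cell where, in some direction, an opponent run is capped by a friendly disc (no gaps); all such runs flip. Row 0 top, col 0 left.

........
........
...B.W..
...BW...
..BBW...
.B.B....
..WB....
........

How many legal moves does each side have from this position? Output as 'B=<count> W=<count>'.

Answer: B=7 W=7

Derivation:
-- B to move --
(1,4): no bracket -> illegal
(1,5): no bracket -> illegal
(1,6): flips 2 -> legal
(2,4): no bracket -> illegal
(2,6): no bracket -> illegal
(3,5): flips 2 -> legal
(3,6): no bracket -> illegal
(4,5): flips 2 -> legal
(5,2): no bracket -> illegal
(5,4): no bracket -> illegal
(5,5): flips 1 -> legal
(6,1): flips 1 -> legal
(7,1): flips 1 -> legal
(7,2): no bracket -> illegal
(7,3): flips 1 -> legal
B mobility = 7
-- W to move --
(1,2): flips 1 -> legal
(1,3): no bracket -> illegal
(1,4): no bracket -> illegal
(2,2): flips 1 -> legal
(2,4): no bracket -> illegal
(3,1): no bracket -> illegal
(3,2): flips 1 -> legal
(4,0): flips 1 -> legal
(4,1): flips 2 -> legal
(5,0): no bracket -> illegal
(5,2): flips 1 -> legal
(5,4): no bracket -> illegal
(6,0): no bracket -> illegal
(6,1): no bracket -> illegal
(6,4): flips 1 -> legal
(7,2): no bracket -> illegal
(7,3): no bracket -> illegal
(7,4): no bracket -> illegal
W mobility = 7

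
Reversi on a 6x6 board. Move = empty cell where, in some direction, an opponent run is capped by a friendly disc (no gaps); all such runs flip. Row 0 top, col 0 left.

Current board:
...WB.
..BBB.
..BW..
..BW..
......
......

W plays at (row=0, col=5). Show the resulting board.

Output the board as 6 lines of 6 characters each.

Place W at (0,5); scan 8 dirs for brackets.
Dir NW: edge -> no flip
Dir N: edge -> no flip
Dir NE: edge -> no flip
Dir W: opp run (0,4) capped by W -> flip
Dir E: edge -> no flip
Dir SW: opp run (1,4) capped by W -> flip
Dir S: first cell '.' (not opp) -> no flip
Dir SE: edge -> no flip
All flips: (0,4) (1,4)

Answer: ...WWW
..BBW.
..BW..
..BW..
......
......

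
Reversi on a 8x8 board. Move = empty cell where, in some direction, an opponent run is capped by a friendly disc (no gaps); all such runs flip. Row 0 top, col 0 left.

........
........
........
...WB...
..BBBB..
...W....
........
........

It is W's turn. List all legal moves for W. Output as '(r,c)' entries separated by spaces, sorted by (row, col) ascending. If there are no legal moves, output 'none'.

Answer: (3,1) (3,5) (5,1) (5,5)

Derivation:
(2,3): no bracket -> illegal
(2,4): no bracket -> illegal
(2,5): no bracket -> illegal
(3,1): flips 1 -> legal
(3,2): no bracket -> illegal
(3,5): flips 2 -> legal
(3,6): no bracket -> illegal
(4,1): no bracket -> illegal
(4,6): no bracket -> illegal
(5,1): flips 1 -> legal
(5,2): no bracket -> illegal
(5,4): no bracket -> illegal
(5,5): flips 1 -> legal
(5,6): no bracket -> illegal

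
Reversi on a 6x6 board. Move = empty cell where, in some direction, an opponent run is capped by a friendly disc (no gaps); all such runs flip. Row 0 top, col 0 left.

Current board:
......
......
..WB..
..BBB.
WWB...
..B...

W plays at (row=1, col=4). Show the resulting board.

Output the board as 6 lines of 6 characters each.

Answer: ......
....W.
..WW..
..WBB.
WWB...
..B...

Derivation:
Place W at (1,4); scan 8 dirs for brackets.
Dir NW: first cell '.' (not opp) -> no flip
Dir N: first cell '.' (not opp) -> no flip
Dir NE: first cell '.' (not opp) -> no flip
Dir W: first cell '.' (not opp) -> no flip
Dir E: first cell '.' (not opp) -> no flip
Dir SW: opp run (2,3) (3,2) capped by W -> flip
Dir S: first cell '.' (not opp) -> no flip
Dir SE: first cell '.' (not opp) -> no flip
All flips: (2,3) (3,2)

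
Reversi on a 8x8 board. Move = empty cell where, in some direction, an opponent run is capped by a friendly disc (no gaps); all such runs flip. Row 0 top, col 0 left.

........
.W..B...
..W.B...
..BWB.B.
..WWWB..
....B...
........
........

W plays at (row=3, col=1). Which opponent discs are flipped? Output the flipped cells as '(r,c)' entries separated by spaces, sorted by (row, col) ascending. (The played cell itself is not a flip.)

Dir NW: first cell '.' (not opp) -> no flip
Dir N: first cell '.' (not opp) -> no flip
Dir NE: first cell 'W' (not opp) -> no flip
Dir W: first cell '.' (not opp) -> no flip
Dir E: opp run (3,2) capped by W -> flip
Dir SW: first cell '.' (not opp) -> no flip
Dir S: first cell '.' (not opp) -> no flip
Dir SE: first cell 'W' (not opp) -> no flip

Answer: (3,2)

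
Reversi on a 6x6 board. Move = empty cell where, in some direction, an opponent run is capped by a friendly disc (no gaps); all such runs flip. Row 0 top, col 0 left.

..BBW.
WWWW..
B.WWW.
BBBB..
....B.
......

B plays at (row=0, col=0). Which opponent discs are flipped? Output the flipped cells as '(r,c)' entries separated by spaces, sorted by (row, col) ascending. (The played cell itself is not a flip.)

Answer: (1,0) (1,1) (2,2)

Derivation:
Dir NW: edge -> no flip
Dir N: edge -> no flip
Dir NE: edge -> no flip
Dir W: edge -> no flip
Dir E: first cell '.' (not opp) -> no flip
Dir SW: edge -> no flip
Dir S: opp run (1,0) capped by B -> flip
Dir SE: opp run (1,1) (2,2) capped by B -> flip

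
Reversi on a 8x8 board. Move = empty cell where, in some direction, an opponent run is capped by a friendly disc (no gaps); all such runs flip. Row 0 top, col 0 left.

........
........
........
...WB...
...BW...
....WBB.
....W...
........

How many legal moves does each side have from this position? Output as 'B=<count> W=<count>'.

Answer: B=8 W=8

Derivation:
-- B to move --
(2,2): flips 2 -> legal
(2,3): flips 1 -> legal
(2,4): no bracket -> illegal
(3,2): flips 1 -> legal
(3,5): no bracket -> illegal
(4,2): no bracket -> illegal
(4,5): flips 1 -> legal
(5,3): flips 1 -> legal
(6,3): no bracket -> illegal
(6,5): flips 1 -> legal
(7,3): flips 1 -> legal
(7,4): flips 3 -> legal
(7,5): no bracket -> illegal
B mobility = 8
-- W to move --
(2,3): no bracket -> illegal
(2,4): flips 1 -> legal
(2,5): no bracket -> illegal
(3,2): flips 1 -> legal
(3,5): flips 1 -> legal
(4,2): flips 1 -> legal
(4,5): no bracket -> illegal
(4,6): flips 1 -> legal
(4,7): no bracket -> illegal
(5,2): no bracket -> illegal
(5,3): flips 1 -> legal
(5,7): flips 2 -> legal
(6,5): no bracket -> illegal
(6,6): flips 1 -> legal
(6,7): no bracket -> illegal
W mobility = 8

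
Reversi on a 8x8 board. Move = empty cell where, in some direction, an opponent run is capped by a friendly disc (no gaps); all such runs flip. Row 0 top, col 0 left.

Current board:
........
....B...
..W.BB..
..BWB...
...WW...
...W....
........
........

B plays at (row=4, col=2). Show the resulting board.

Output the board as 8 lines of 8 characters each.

Place B at (4,2); scan 8 dirs for brackets.
Dir NW: first cell '.' (not opp) -> no flip
Dir N: first cell 'B' (not opp) -> no flip
Dir NE: opp run (3,3) capped by B -> flip
Dir W: first cell '.' (not opp) -> no flip
Dir E: opp run (4,3) (4,4), next='.' -> no flip
Dir SW: first cell '.' (not opp) -> no flip
Dir S: first cell '.' (not opp) -> no flip
Dir SE: opp run (5,3), next='.' -> no flip
All flips: (3,3)

Answer: ........
....B...
..W.BB..
..BBB...
..BWW...
...W....
........
........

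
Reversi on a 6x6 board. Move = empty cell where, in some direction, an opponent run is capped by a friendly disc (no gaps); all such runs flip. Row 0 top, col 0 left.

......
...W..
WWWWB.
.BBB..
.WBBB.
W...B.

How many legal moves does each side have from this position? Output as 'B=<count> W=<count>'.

-- B to move --
(0,2): flips 1 -> legal
(0,3): flips 2 -> legal
(0,4): flips 2 -> legal
(1,0): flips 1 -> legal
(1,1): flips 2 -> legal
(1,2): flips 1 -> legal
(1,4): flips 1 -> legal
(3,0): no bracket -> illegal
(3,4): no bracket -> illegal
(4,0): flips 1 -> legal
(5,1): flips 1 -> legal
(5,2): no bracket -> illegal
B mobility = 9
-- W to move --
(1,4): no bracket -> illegal
(1,5): no bracket -> illegal
(2,5): flips 1 -> legal
(3,0): no bracket -> illegal
(3,4): no bracket -> illegal
(3,5): flips 1 -> legal
(4,0): flips 1 -> legal
(4,5): flips 3 -> legal
(5,1): no bracket -> illegal
(5,2): flips 2 -> legal
(5,3): flips 4 -> legal
(5,5): flips 2 -> legal
W mobility = 7

Answer: B=9 W=7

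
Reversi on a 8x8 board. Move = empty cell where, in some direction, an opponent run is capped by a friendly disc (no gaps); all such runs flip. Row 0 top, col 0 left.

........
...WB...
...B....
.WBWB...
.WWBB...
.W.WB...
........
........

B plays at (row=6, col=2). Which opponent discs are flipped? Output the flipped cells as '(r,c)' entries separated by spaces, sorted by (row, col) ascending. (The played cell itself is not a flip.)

Answer: (5,3)

Derivation:
Dir NW: opp run (5,1), next='.' -> no flip
Dir N: first cell '.' (not opp) -> no flip
Dir NE: opp run (5,3) capped by B -> flip
Dir W: first cell '.' (not opp) -> no flip
Dir E: first cell '.' (not opp) -> no flip
Dir SW: first cell '.' (not opp) -> no flip
Dir S: first cell '.' (not opp) -> no flip
Dir SE: first cell '.' (not opp) -> no flip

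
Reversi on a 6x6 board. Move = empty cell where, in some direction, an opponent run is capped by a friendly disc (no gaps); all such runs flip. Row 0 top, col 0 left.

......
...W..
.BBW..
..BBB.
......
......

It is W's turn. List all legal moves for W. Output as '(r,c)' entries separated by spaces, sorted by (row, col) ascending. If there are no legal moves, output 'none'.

(1,0): no bracket -> illegal
(1,1): no bracket -> illegal
(1,2): no bracket -> illegal
(2,0): flips 2 -> legal
(2,4): no bracket -> illegal
(2,5): no bracket -> illegal
(3,0): no bracket -> illegal
(3,1): flips 1 -> legal
(3,5): no bracket -> illegal
(4,1): flips 1 -> legal
(4,2): no bracket -> illegal
(4,3): flips 1 -> legal
(4,4): no bracket -> illegal
(4,5): flips 1 -> legal

Answer: (2,0) (3,1) (4,1) (4,3) (4,5)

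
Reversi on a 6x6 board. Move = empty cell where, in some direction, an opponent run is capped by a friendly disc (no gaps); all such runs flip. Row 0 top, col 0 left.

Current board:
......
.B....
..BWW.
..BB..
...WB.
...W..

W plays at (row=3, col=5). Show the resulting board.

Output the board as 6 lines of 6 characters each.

Place W at (3,5); scan 8 dirs for brackets.
Dir NW: first cell 'W' (not opp) -> no flip
Dir N: first cell '.' (not opp) -> no flip
Dir NE: edge -> no flip
Dir W: first cell '.' (not opp) -> no flip
Dir E: edge -> no flip
Dir SW: opp run (4,4) capped by W -> flip
Dir S: first cell '.' (not opp) -> no flip
Dir SE: edge -> no flip
All flips: (4,4)

Answer: ......
.B....
..BWW.
..BB.W
...WW.
...W..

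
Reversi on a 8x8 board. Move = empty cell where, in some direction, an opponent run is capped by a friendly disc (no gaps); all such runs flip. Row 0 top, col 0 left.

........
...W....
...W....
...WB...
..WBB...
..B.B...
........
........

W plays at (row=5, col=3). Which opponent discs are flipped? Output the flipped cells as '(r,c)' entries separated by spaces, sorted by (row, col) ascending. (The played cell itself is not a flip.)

Answer: (4,3)

Derivation:
Dir NW: first cell 'W' (not opp) -> no flip
Dir N: opp run (4,3) capped by W -> flip
Dir NE: opp run (4,4), next='.' -> no flip
Dir W: opp run (5,2), next='.' -> no flip
Dir E: opp run (5,4), next='.' -> no flip
Dir SW: first cell '.' (not opp) -> no flip
Dir S: first cell '.' (not opp) -> no flip
Dir SE: first cell '.' (not opp) -> no flip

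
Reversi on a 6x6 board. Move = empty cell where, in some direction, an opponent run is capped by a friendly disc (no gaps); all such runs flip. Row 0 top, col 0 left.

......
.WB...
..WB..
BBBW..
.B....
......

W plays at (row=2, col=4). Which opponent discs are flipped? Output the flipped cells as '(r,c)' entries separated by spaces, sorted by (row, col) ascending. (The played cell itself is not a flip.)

Answer: (2,3)

Derivation:
Dir NW: first cell '.' (not opp) -> no flip
Dir N: first cell '.' (not opp) -> no flip
Dir NE: first cell '.' (not opp) -> no flip
Dir W: opp run (2,3) capped by W -> flip
Dir E: first cell '.' (not opp) -> no flip
Dir SW: first cell 'W' (not opp) -> no flip
Dir S: first cell '.' (not opp) -> no flip
Dir SE: first cell '.' (not opp) -> no flip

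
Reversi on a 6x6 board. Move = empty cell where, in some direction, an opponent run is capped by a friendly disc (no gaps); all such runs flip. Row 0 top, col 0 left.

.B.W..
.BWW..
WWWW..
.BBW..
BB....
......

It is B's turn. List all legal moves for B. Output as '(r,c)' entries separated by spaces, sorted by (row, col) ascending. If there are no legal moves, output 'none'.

Answer: (0,2) (0,4) (1,0) (1,4) (3,4) (4,4)

Derivation:
(0,2): flips 2 -> legal
(0,4): flips 2 -> legal
(1,0): flips 1 -> legal
(1,4): flips 3 -> legal
(2,4): no bracket -> illegal
(3,0): no bracket -> illegal
(3,4): flips 3 -> legal
(4,2): no bracket -> illegal
(4,3): no bracket -> illegal
(4,4): flips 2 -> legal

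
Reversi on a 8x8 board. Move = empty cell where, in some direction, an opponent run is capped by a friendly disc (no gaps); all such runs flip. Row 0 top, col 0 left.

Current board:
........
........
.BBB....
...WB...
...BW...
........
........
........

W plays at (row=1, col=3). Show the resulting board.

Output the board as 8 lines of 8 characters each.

Place W at (1,3); scan 8 dirs for brackets.
Dir NW: first cell '.' (not opp) -> no flip
Dir N: first cell '.' (not opp) -> no flip
Dir NE: first cell '.' (not opp) -> no flip
Dir W: first cell '.' (not opp) -> no flip
Dir E: first cell '.' (not opp) -> no flip
Dir SW: opp run (2,2), next='.' -> no flip
Dir S: opp run (2,3) capped by W -> flip
Dir SE: first cell '.' (not opp) -> no flip
All flips: (2,3)

Answer: ........
...W....
.BBW....
...WB...
...BW...
........
........
........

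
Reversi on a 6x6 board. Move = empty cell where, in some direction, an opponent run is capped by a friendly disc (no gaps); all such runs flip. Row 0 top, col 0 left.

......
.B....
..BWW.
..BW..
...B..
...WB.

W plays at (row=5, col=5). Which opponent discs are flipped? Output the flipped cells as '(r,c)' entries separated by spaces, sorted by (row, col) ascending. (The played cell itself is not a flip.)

Answer: (5,4)

Derivation:
Dir NW: first cell '.' (not opp) -> no flip
Dir N: first cell '.' (not opp) -> no flip
Dir NE: edge -> no flip
Dir W: opp run (5,4) capped by W -> flip
Dir E: edge -> no flip
Dir SW: edge -> no flip
Dir S: edge -> no flip
Dir SE: edge -> no flip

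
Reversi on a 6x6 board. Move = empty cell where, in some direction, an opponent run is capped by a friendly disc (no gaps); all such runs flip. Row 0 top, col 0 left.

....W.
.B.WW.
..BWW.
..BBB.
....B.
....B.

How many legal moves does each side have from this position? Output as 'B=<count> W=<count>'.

-- B to move --
(0,2): no bracket -> illegal
(0,3): flips 2 -> legal
(0,5): flips 2 -> legal
(1,2): flips 1 -> legal
(1,5): flips 1 -> legal
(2,5): flips 2 -> legal
(3,5): no bracket -> illegal
B mobility = 5
-- W to move --
(0,0): no bracket -> illegal
(0,1): no bracket -> illegal
(0,2): no bracket -> illegal
(1,0): no bracket -> illegal
(1,2): no bracket -> illegal
(2,0): no bracket -> illegal
(2,1): flips 1 -> legal
(2,5): no bracket -> illegal
(3,1): flips 1 -> legal
(3,5): no bracket -> illegal
(4,1): flips 1 -> legal
(4,2): flips 1 -> legal
(4,3): flips 1 -> legal
(4,5): flips 1 -> legal
(5,3): no bracket -> illegal
(5,5): no bracket -> illegal
W mobility = 6

Answer: B=5 W=6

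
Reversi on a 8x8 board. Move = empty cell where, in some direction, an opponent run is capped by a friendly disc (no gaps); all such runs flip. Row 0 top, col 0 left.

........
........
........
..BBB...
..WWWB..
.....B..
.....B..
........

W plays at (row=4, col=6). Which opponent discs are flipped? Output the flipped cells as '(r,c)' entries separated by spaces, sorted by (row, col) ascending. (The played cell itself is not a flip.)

Answer: (4,5)

Derivation:
Dir NW: first cell '.' (not opp) -> no flip
Dir N: first cell '.' (not opp) -> no flip
Dir NE: first cell '.' (not opp) -> no flip
Dir W: opp run (4,5) capped by W -> flip
Dir E: first cell '.' (not opp) -> no flip
Dir SW: opp run (5,5), next='.' -> no flip
Dir S: first cell '.' (not opp) -> no flip
Dir SE: first cell '.' (not opp) -> no flip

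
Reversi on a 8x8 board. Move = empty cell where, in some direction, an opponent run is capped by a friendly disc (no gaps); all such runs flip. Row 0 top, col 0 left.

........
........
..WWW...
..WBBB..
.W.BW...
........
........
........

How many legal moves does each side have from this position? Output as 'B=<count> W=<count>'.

-- B to move --
(1,1): flips 1 -> legal
(1,2): flips 1 -> legal
(1,3): flips 2 -> legal
(1,4): flips 1 -> legal
(1,5): flips 1 -> legal
(2,1): flips 1 -> legal
(2,5): no bracket -> illegal
(3,0): no bracket -> illegal
(3,1): flips 1 -> legal
(4,0): no bracket -> illegal
(4,2): no bracket -> illegal
(4,5): flips 1 -> legal
(5,0): no bracket -> illegal
(5,1): no bracket -> illegal
(5,2): no bracket -> illegal
(5,3): flips 1 -> legal
(5,4): flips 1 -> legal
(5,5): flips 1 -> legal
B mobility = 11
-- W to move --
(2,5): no bracket -> illegal
(2,6): flips 1 -> legal
(3,6): flips 3 -> legal
(4,2): flips 2 -> legal
(4,5): flips 1 -> legal
(4,6): flips 1 -> legal
(5,2): no bracket -> illegal
(5,3): flips 2 -> legal
(5,4): flips 1 -> legal
W mobility = 7

Answer: B=11 W=7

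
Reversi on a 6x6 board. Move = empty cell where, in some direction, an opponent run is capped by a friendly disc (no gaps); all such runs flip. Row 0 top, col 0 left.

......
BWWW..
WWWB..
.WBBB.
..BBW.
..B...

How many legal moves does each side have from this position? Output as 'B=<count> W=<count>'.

-- B to move --
(0,0): flips 2 -> legal
(0,1): flips 1 -> legal
(0,2): flips 2 -> legal
(0,3): flips 1 -> legal
(0,4): no bracket -> illegal
(1,4): flips 3 -> legal
(2,4): no bracket -> illegal
(3,0): flips 2 -> legal
(3,5): no bracket -> illegal
(4,0): no bracket -> illegal
(4,1): no bracket -> illegal
(4,5): flips 1 -> legal
(5,3): no bracket -> illegal
(5,4): flips 1 -> legal
(5,5): flips 1 -> legal
B mobility = 9
-- W to move --
(0,0): flips 1 -> legal
(0,1): no bracket -> illegal
(1,4): no bracket -> illegal
(2,4): flips 2 -> legal
(2,5): no bracket -> illegal
(3,5): flips 3 -> legal
(4,1): flips 2 -> legal
(4,5): flips 2 -> legal
(5,1): no bracket -> illegal
(5,3): flips 4 -> legal
(5,4): flips 2 -> legal
W mobility = 7

Answer: B=9 W=7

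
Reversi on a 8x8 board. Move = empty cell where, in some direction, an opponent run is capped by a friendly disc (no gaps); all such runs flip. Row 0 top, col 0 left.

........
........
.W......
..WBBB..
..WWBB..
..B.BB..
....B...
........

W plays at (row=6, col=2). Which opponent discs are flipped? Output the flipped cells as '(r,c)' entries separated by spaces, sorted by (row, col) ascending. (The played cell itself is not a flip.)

Dir NW: first cell '.' (not opp) -> no flip
Dir N: opp run (5,2) capped by W -> flip
Dir NE: first cell '.' (not opp) -> no flip
Dir W: first cell '.' (not opp) -> no flip
Dir E: first cell '.' (not opp) -> no flip
Dir SW: first cell '.' (not opp) -> no flip
Dir S: first cell '.' (not opp) -> no flip
Dir SE: first cell '.' (not opp) -> no flip

Answer: (5,2)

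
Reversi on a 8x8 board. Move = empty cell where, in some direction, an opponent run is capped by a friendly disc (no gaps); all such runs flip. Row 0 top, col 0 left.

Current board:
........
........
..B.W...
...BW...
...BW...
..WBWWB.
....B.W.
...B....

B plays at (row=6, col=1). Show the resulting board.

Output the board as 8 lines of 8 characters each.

Place B at (6,1); scan 8 dirs for brackets.
Dir NW: first cell '.' (not opp) -> no flip
Dir N: first cell '.' (not opp) -> no flip
Dir NE: opp run (5,2) capped by B -> flip
Dir W: first cell '.' (not opp) -> no flip
Dir E: first cell '.' (not opp) -> no flip
Dir SW: first cell '.' (not opp) -> no flip
Dir S: first cell '.' (not opp) -> no flip
Dir SE: first cell '.' (not opp) -> no flip
All flips: (5,2)

Answer: ........
........
..B.W...
...BW...
...BW...
..BBWWB.
.B..B.W.
...B....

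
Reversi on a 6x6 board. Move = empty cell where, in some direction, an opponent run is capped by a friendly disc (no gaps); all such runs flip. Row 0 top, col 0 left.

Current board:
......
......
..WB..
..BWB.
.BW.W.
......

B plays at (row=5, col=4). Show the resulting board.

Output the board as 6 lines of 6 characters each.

Place B at (5,4); scan 8 dirs for brackets.
Dir NW: first cell '.' (not opp) -> no flip
Dir N: opp run (4,4) capped by B -> flip
Dir NE: first cell '.' (not opp) -> no flip
Dir W: first cell '.' (not opp) -> no flip
Dir E: first cell '.' (not opp) -> no flip
Dir SW: edge -> no flip
Dir S: edge -> no flip
Dir SE: edge -> no flip
All flips: (4,4)

Answer: ......
......
..WB..
..BWB.
.BW.B.
....B.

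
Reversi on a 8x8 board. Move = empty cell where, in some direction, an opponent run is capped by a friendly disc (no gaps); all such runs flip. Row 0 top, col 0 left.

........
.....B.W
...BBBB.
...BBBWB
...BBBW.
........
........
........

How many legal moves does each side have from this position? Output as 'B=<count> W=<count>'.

Answer: B=5 W=7

Derivation:
-- B to move --
(0,6): no bracket -> illegal
(0,7): no bracket -> illegal
(1,6): no bracket -> illegal
(2,7): flips 1 -> legal
(4,7): flips 2 -> legal
(5,5): flips 1 -> legal
(5,6): flips 2 -> legal
(5,7): flips 1 -> legal
B mobility = 5
-- W to move --
(0,4): no bracket -> illegal
(0,5): no bracket -> illegal
(0,6): no bracket -> illegal
(1,2): no bracket -> illegal
(1,3): flips 2 -> legal
(1,4): flips 1 -> legal
(1,6): flips 1 -> legal
(2,2): no bracket -> illegal
(2,7): no bracket -> illegal
(3,2): flips 3 -> legal
(4,2): flips 3 -> legal
(4,7): no bracket -> illegal
(5,2): no bracket -> illegal
(5,3): flips 3 -> legal
(5,4): flips 1 -> legal
(5,5): no bracket -> illegal
(5,6): no bracket -> illegal
W mobility = 7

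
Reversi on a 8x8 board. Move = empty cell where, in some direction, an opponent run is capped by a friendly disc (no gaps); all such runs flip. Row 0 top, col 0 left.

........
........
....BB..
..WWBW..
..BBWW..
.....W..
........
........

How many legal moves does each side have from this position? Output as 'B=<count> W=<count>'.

Answer: B=9 W=9

Derivation:
-- B to move --
(2,1): flips 1 -> legal
(2,2): flips 1 -> legal
(2,3): flips 1 -> legal
(2,6): no bracket -> illegal
(3,1): flips 2 -> legal
(3,6): flips 1 -> legal
(4,1): no bracket -> illegal
(4,6): flips 3 -> legal
(5,3): no bracket -> illegal
(5,4): flips 1 -> legal
(5,6): flips 1 -> legal
(6,4): no bracket -> illegal
(6,5): flips 3 -> legal
(6,6): no bracket -> illegal
B mobility = 9
-- W to move --
(1,3): flips 1 -> legal
(1,4): flips 2 -> legal
(1,5): flips 2 -> legal
(1,6): no bracket -> illegal
(2,3): flips 1 -> legal
(2,6): no bracket -> illegal
(3,1): no bracket -> illegal
(3,6): no bracket -> illegal
(4,1): flips 2 -> legal
(5,1): flips 1 -> legal
(5,2): flips 1 -> legal
(5,3): flips 1 -> legal
(5,4): flips 1 -> legal
W mobility = 9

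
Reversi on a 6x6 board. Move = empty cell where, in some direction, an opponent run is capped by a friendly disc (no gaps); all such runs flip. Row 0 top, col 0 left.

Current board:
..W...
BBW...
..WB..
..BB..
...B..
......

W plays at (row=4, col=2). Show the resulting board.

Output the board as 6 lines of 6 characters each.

Answer: ..W...
BBW...
..WB..
..WB..
..WB..
......

Derivation:
Place W at (4,2); scan 8 dirs for brackets.
Dir NW: first cell '.' (not opp) -> no flip
Dir N: opp run (3,2) capped by W -> flip
Dir NE: opp run (3,3), next='.' -> no flip
Dir W: first cell '.' (not opp) -> no flip
Dir E: opp run (4,3), next='.' -> no flip
Dir SW: first cell '.' (not opp) -> no flip
Dir S: first cell '.' (not opp) -> no flip
Dir SE: first cell '.' (not opp) -> no flip
All flips: (3,2)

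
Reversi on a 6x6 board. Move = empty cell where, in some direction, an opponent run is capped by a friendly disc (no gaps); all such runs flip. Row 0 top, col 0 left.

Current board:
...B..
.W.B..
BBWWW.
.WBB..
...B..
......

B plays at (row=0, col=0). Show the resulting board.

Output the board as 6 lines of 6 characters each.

Answer: B..B..
.B.B..
BBBWW.
.WBB..
...B..
......

Derivation:
Place B at (0,0); scan 8 dirs for brackets.
Dir NW: edge -> no flip
Dir N: edge -> no flip
Dir NE: edge -> no flip
Dir W: edge -> no flip
Dir E: first cell '.' (not opp) -> no flip
Dir SW: edge -> no flip
Dir S: first cell '.' (not opp) -> no flip
Dir SE: opp run (1,1) (2,2) capped by B -> flip
All flips: (1,1) (2,2)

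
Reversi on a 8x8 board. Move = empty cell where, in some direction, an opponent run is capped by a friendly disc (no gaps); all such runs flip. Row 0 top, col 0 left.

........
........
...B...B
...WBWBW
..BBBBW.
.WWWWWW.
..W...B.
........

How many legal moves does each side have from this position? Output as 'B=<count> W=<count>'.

-- B to move --
(2,2): flips 1 -> legal
(2,4): flips 1 -> legal
(2,5): flips 1 -> legal
(2,6): flips 1 -> legal
(3,2): flips 1 -> legal
(4,0): no bracket -> illegal
(4,1): no bracket -> illegal
(4,7): flips 2 -> legal
(5,0): no bracket -> illegal
(5,7): no bracket -> illegal
(6,0): flips 1 -> legal
(6,1): flips 1 -> legal
(6,3): flips 2 -> legal
(6,4): flips 2 -> legal
(6,5): flips 2 -> legal
(6,7): flips 1 -> legal
(7,1): flips 2 -> legal
(7,2): flips 2 -> legal
(7,3): no bracket -> illegal
B mobility = 14
-- W to move --
(1,2): flips 3 -> legal
(1,3): flips 1 -> legal
(1,4): no bracket -> illegal
(1,6): no bracket -> illegal
(1,7): flips 1 -> legal
(2,2): no bracket -> illegal
(2,4): flips 2 -> legal
(2,5): flips 2 -> legal
(2,6): flips 1 -> legal
(3,1): flips 1 -> legal
(3,2): flips 2 -> legal
(4,1): flips 4 -> legal
(4,7): no bracket -> illegal
(5,7): no bracket -> illegal
(6,5): no bracket -> illegal
(6,7): no bracket -> illegal
(7,5): no bracket -> illegal
(7,6): flips 1 -> legal
(7,7): flips 1 -> legal
W mobility = 11

Answer: B=14 W=11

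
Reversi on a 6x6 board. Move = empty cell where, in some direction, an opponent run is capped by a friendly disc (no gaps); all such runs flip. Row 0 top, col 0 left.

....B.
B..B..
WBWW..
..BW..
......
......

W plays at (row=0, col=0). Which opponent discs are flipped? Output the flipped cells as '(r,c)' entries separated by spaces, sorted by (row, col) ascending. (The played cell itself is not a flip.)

Dir NW: edge -> no flip
Dir N: edge -> no flip
Dir NE: edge -> no flip
Dir W: edge -> no flip
Dir E: first cell '.' (not opp) -> no flip
Dir SW: edge -> no flip
Dir S: opp run (1,0) capped by W -> flip
Dir SE: first cell '.' (not opp) -> no flip

Answer: (1,0)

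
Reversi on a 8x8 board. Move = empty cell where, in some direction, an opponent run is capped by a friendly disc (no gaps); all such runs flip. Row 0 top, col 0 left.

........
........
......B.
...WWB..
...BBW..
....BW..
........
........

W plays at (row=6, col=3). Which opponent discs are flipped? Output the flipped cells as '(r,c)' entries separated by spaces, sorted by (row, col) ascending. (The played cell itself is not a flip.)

Dir NW: first cell '.' (not opp) -> no flip
Dir N: first cell '.' (not opp) -> no flip
Dir NE: opp run (5,4) capped by W -> flip
Dir W: first cell '.' (not opp) -> no flip
Dir E: first cell '.' (not opp) -> no flip
Dir SW: first cell '.' (not opp) -> no flip
Dir S: first cell '.' (not opp) -> no flip
Dir SE: first cell '.' (not opp) -> no flip

Answer: (5,4)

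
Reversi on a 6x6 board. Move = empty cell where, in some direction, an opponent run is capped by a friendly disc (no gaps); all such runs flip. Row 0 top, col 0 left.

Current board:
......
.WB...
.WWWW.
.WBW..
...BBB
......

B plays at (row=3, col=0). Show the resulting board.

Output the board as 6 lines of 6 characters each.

Answer: ......
.WB...
.BWWW.
BBBW..
...BBB
......

Derivation:
Place B at (3,0); scan 8 dirs for brackets.
Dir NW: edge -> no flip
Dir N: first cell '.' (not opp) -> no flip
Dir NE: opp run (2,1) capped by B -> flip
Dir W: edge -> no flip
Dir E: opp run (3,1) capped by B -> flip
Dir SW: edge -> no flip
Dir S: first cell '.' (not opp) -> no flip
Dir SE: first cell '.' (not opp) -> no flip
All flips: (2,1) (3,1)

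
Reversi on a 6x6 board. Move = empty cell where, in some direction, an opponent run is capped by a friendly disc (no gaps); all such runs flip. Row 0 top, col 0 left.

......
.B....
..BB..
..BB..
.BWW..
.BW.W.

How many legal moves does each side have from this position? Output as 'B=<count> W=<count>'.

Answer: B=2 W=7

Derivation:
-- B to move --
(3,1): no bracket -> illegal
(3,4): no bracket -> illegal
(4,4): flips 2 -> legal
(4,5): no bracket -> illegal
(5,3): flips 2 -> legal
(5,5): no bracket -> illegal
B mobility = 2
-- W to move --
(0,0): no bracket -> illegal
(0,1): no bracket -> illegal
(0,2): no bracket -> illegal
(1,0): no bracket -> illegal
(1,2): flips 2 -> legal
(1,3): flips 2 -> legal
(1,4): no bracket -> illegal
(2,0): no bracket -> illegal
(2,1): flips 1 -> legal
(2,4): flips 1 -> legal
(3,0): flips 1 -> legal
(3,1): no bracket -> illegal
(3,4): no bracket -> illegal
(4,0): flips 1 -> legal
(4,4): no bracket -> illegal
(5,0): flips 1 -> legal
W mobility = 7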